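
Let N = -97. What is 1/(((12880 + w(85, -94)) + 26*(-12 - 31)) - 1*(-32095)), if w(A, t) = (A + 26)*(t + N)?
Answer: 1/22656 ≈ 4.4138e-5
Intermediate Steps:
w(A, t) = (-97 + t)*(26 + A) (w(A, t) = (A + 26)*(t - 97) = (26 + A)*(-97 + t) = (-97 + t)*(26 + A))
1/(((12880 + w(85, -94)) + 26*(-12 - 31)) - 1*(-32095)) = 1/(((12880 + (-2522 - 97*85 + 26*(-94) + 85*(-94))) + 26*(-12 - 31)) - 1*(-32095)) = 1/(((12880 + (-2522 - 8245 - 2444 - 7990)) + 26*(-43)) + 32095) = 1/(((12880 - 21201) - 1118) + 32095) = 1/((-8321 - 1118) + 32095) = 1/(-9439 + 32095) = 1/22656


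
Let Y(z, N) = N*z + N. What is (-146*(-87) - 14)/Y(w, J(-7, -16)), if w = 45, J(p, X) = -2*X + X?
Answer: 793/46 ≈ 17.239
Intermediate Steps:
J(p, X) = -X
Y(z, N) = N + N*z
(-146*(-87) - 14)/Y(w, J(-7, -16)) = (-146*(-87) - 14)/(((-1*(-16))*(1 + 45))) = (12702 - 14)/((16*46)) = 12688/736 = 12688*(1/736) = 793/46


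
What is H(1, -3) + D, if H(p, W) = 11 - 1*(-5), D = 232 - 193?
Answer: 55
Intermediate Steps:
D = 39
H(p, W) = 16 (H(p, W) = 11 + 5 = 16)
H(1, -3) + D = 16 + 39 = 55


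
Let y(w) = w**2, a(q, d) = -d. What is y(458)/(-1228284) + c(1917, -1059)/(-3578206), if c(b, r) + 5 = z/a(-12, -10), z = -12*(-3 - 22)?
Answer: -187652377621/1098763294626 ≈ -0.17078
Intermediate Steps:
z = 300 (z = -12*(-25) = 300)
c(b, r) = 25 (c(b, r) = -5 + 300/((-1*(-10))) = -5 + 300/10 = -5 + 300*(1/10) = -5 + 30 = 25)
y(458)/(-1228284) + c(1917, -1059)/(-3578206) = 458**2/(-1228284) + 25/(-3578206) = 209764*(-1/1228284) + 25*(-1/3578206) = -52441/307071 - 25/3578206 = -187652377621/1098763294626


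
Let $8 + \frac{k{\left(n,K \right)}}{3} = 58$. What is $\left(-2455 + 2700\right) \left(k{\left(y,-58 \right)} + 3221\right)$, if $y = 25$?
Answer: $825895$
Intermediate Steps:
$k{\left(n,K \right)} = 150$ ($k{\left(n,K \right)} = -24 + 3 \cdot 58 = -24 + 174 = 150$)
$\left(-2455 + 2700\right) \left(k{\left(y,-58 \right)} + 3221\right) = \left(-2455 + 2700\right) \left(150 + 3221\right) = 245 \cdot 3371 = 825895$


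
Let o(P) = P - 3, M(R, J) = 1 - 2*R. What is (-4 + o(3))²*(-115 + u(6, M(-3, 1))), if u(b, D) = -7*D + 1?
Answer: -2608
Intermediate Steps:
u(b, D) = 1 - 7*D
o(P) = -3 + P
(-4 + o(3))²*(-115 + u(6, M(-3, 1))) = (-4 + (-3 + 3))²*(-115 + (1 - 7*(1 - 2*(-3)))) = (-4 + 0)²*(-115 + (1 - 7*(1 + 6))) = (-4)²*(-115 + (1 - 7*7)) = 16*(-115 + (1 - 49)) = 16*(-115 - 48) = 16*(-163) = -2608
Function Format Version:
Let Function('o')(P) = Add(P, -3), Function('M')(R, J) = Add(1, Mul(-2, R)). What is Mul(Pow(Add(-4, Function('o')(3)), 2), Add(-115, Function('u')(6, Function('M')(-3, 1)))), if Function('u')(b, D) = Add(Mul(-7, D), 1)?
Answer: -2608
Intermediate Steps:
Function('u')(b, D) = Add(1, Mul(-7, D))
Function('o')(P) = Add(-3, P)
Mul(Pow(Add(-4, Function('o')(3)), 2), Add(-115, Function('u')(6, Function('M')(-3, 1)))) = Mul(Pow(Add(-4, Add(-3, 3)), 2), Add(-115, Add(1, Mul(-7, Add(1, Mul(-2, -3)))))) = Mul(Pow(Add(-4, 0), 2), Add(-115, Add(1, Mul(-7, Add(1, 6))))) = Mul(Pow(-4, 2), Add(-115, Add(1, Mul(-7, 7)))) = Mul(16, Add(-115, Add(1, -49))) = Mul(16, Add(-115, -48)) = Mul(16, -163) = -2608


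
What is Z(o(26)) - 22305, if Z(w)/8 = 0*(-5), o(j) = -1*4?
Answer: -22305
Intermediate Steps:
o(j) = -4
Z(w) = 0 (Z(w) = 8*(0*(-5)) = 8*0 = 0)
Z(o(26)) - 22305 = 0 - 22305 = -22305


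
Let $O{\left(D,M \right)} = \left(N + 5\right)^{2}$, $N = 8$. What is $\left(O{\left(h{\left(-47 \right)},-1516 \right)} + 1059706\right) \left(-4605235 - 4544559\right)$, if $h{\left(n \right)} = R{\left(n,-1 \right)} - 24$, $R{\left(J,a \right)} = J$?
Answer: $-9697637915750$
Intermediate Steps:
$h{\left(n \right)} = -24 + n$ ($h{\left(n \right)} = n - 24 = -24 + n$)
$O{\left(D,M \right)} = 169$ ($O{\left(D,M \right)} = \left(8 + 5\right)^{2} = 13^{2} = 169$)
$\left(O{\left(h{\left(-47 \right)},-1516 \right)} + 1059706\right) \left(-4605235 - 4544559\right) = \left(169 + 1059706\right) \left(-4605235 - 4544559\right) = 1059875 \left(-9149794\right) = -9697637915750$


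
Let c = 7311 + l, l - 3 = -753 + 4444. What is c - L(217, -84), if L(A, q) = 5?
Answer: 11000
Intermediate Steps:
l = 3694 (l = 3 + (-753 + 4444) = 3 + 3691 = 3694)
c = 11005 (c = 7311 + 3694 = 11005)
c - L(217, -84) = 11005 - 1*5 = 11005 - 5 = 11000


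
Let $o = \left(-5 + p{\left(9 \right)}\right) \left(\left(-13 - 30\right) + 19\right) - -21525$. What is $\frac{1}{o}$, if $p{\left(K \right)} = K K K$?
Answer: $\frac{1}{4149} \approx 0.00024102$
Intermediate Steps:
$p{\left(K \right)} = K^{3}$ ($p{\left(K \right)} = K^{2} K = K^{3}$)
$o = 4149$ ($o = \left(-5 + 9^{3}\right) \left(\left(-13 - 30\right) + 19\right) - -21525 = \left(-5 + 729\right) \left(-43 + 19\right) + 21525 = 724 \left(-24\right) + 21525 = -17376 + 21525 = 4149$)
$\frac{1}{o} = \frac{1}{4149}$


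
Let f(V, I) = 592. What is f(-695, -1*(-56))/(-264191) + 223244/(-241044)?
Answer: -14780438413/15920413851 ≈ -0.92840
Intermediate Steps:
f(-695, -1*(-56))/(-264191) + 223244/(-241044) = 592/(-264191) + 223244/(-241044) = 592*(-1/264191) + 223244*(-1/241044) = -592/264191 - 55811/60261 = -14780438413/15920413851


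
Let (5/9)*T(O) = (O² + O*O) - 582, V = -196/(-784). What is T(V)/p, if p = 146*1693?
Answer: -8379/1977424 ≈ -0.0042373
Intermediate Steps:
V = ¼ (V = -196*(-1/784) = ¼ ≈ 0.25000)
p = 247178
T(O) = -5238/5 + 18*O²/5 (T(O) = 9*((O² + O*O) - 582)/5 = 9*((O² + O²) - 582)/5 = 9*(2*O² - 582)/5 = 9*(-582 + 2*O²)/5 = -5238/5 + 18*O²/5)
T(V)/p = (-5238/5 + 18*(¼)²/5)/247178 = (-5238/5 + (18/5)*(1/16))*(1/247178) = (-5238/5 + 9/40)*(1/247178) = -8379/8*1/247178 = -8379/1977424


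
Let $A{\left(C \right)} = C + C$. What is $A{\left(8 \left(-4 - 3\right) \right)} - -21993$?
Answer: $21881$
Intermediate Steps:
$A{\left(C \right)} = 2 C$
$A{\left(8 \left(-4 - 3\right) \right)} - -21993 = 2 \cdot 8 \left(-4 - 3\right) - -21993 = 2 \cdot 8 \left(-7\right) + 21993 = 2 \left(-56\right) + 21993 = -112 + 21993 = 21881$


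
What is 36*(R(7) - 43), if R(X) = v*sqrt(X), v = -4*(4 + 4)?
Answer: -1548 - 1152*sqrt(7) ≈ -4595.9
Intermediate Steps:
v = -32 (v = -4*8 = -32)
R(X) = -32*sqrt(X)
36*(R(7) - 43) = 36*(-32*sqrt(7) - 43) = 36*(-43 - 32*sqrt(7)) = -1548 - 1152*sqrt(7)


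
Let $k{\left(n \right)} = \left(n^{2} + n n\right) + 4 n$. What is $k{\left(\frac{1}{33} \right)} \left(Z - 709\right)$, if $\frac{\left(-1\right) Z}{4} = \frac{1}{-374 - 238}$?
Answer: $- \frac{14535784}{166617} \approx -87.241$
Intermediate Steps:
$k{\left(n \right)} = 2 n^{2} + 4 n$ ($k{\left(n \right)} = \left(n^{2} + n^{2}\right) + 4 n = 2 n^{2} + 4 n$)
$Z = \frac{1}{153}$ ($Z = - \frac{4}{-374 - 238} = - \frac{4}{-612} = \left(-4\right) \left(- \frac{1}{612}\right) = \frac{1}{153} \approx 0.0065359$)
$k{\left(\frac{1}{33} \right)} \left(Z - 709\right) = \frac{2 \left(2 + \frac{1}{33}\right)}{33} \left(\frac{1}{153} - 709\right) = 2 \cdot \frac{1}{33} \left(2 + \frac{1}{33}\right) \left(- \frac{108476}{153}\right) = 2 \cdot \frac{1}{33} \cdot \frac{67}{33} \left(- \frac{108476}{153}\right) = \frac{134}{1089} \left(- \frac{108476}{153}\right) = - \frac{14535784}{166617}$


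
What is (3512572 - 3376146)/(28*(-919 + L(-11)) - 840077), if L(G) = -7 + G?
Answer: -136426/866313 ≈ -0.15748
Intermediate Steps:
(3512572 - 3376146)/(28*(-919 + L(-11)) - 840077) = (3512572 - 3376146)/(28*(-919 + (-7 - 11)) - 840077) = 136426/(28*(-919 - 18) - 840077) = 136426/(28*(-937) - 840077) = 136426/(-26236 - 840077) = 136426/(-866313) = 136426*(-1/866313) = -136426/866313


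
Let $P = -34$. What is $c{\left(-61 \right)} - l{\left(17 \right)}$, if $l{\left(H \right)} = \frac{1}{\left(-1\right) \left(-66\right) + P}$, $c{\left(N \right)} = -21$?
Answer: $- \frac{673}{32} \approx -21.031$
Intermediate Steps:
$l{\left(H \right)} = \frac{1}{32}$ ($l{\left(H \right)} = \frac{1}{\left(-1\right) \left(-66\right) - 34} = \frac{1}{66 - 34} = \frac{1}{32}$)
$c{\left(-61 \right)} - l{\left(17 \right)} = -21 - \frac{1}{32} = - \frac{673}{32}$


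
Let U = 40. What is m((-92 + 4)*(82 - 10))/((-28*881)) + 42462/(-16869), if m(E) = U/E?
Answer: -276527462509/109856865888 ≈ -2.5172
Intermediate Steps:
m(E) = 40/E
m((-92 + 4)*(82 - 10))/((-28*881)) + 42462/(-16869) = (40/(((-92 + 4)*(82 - 10))))/((-28*881)) + 42462/(-16869) = (40/((-88*72)))/(-24668) + 42462*(-1/16869) = (40/(-6336))*(-1/24668) - 14154/5623 = (40*(-1/6336))*(-1/24668) - 14154/5623 = -5/792*(-1/24668) - 14154/5623 = 5/19537056 - 14154/5623 = -276527462509/109856865888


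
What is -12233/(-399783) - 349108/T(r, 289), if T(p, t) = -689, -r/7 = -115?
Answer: 139575872101/275450487 ≈ 506.72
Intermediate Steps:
r = 805 (r = -7*(-115) = 805)
-12233/(-399783) - 349108/T(r, 289) = -12233/(-399783) - 349108/(-689) = -12233*(-1/399783) - 349108*(-1/689) = 12233/399783 + 349108/689 = 139575872101/275450487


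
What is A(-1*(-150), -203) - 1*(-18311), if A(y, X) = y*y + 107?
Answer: 40918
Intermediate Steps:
A(y, X) = 107 + y² (A(y, X) = y² + 107 = 107 + y²)
A(-1*(-150), -203) - 1*(-18311) = (107 + (-1*(-150))²) - 1*(-18311) = (107 + 150²) + 18311 = (107 + 22500) + 18311 = 22607 + 18311 = 40918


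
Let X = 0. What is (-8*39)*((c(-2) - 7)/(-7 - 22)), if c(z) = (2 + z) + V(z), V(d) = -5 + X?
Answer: -3744/29 ≈ -129.10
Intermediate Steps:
V(d) = -5 (V(d) = -5 + 0 = -5)
c(z) = -3 + z (c(z) = (2 + z) - 5 = -3 + z)
(-8*39)*((c(-2) - 7)/(-7 - 22)) = (-8*39)*(((-3 - 2) - 7)/(-7 - 22)) = -312*(-5 - 7)/(-29) = -(-3744)*(-1)/29 = -312*12/29 = -3744/29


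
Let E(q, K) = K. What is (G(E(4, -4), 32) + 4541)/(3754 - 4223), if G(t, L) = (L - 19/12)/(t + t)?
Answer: -435571/45024 ≈ -9.6742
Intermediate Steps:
G(t, L) = (-19/12 + L)/(2*t) (G(t, L) = (L - 19*1/12)/((2*t)) = (L - 19/12)*(1/(2*t)) = (-19/12 + L)*(1/(2*t)) = (-19/12 + L)/(2*t))
(G(E(4, -4), 32) + 4541)/(3754 - 4223) = ((1/24)*(-19 + 12*32)/(-4) + 4541)/(3754 - 4223) = ((1/24)*(-1/4)*(-19 + 384) + 4541)/(-469) = ((1/24)*(-1/4)*365 + 4541)*(-1/469) = (-365/96 + 4541)*(-1/469) = (435571/96)*(-1/469) = -435571/45024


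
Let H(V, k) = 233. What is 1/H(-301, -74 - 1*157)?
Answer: 1/233 ≈ 0.0042918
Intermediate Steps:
1/H(-301, -74 - 1*157) = 1/233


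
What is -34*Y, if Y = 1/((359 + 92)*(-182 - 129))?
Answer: 34/140261 ≈ 0.00024241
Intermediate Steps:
Y = -1/140261 (Y = 1/(451*(-311)) = 1/(-140261) = -1/140261 ≈ -7.1296e-6)
-34*Y = -34*(-1/140261) = 34/140261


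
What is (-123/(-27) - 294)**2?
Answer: 6786025/81 ≈ 83778.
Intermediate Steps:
(-123/(-27) - 294)**2 = (-123*(-1/27) - 294)**2 = (41/9 - 294)**2 = (-2605/9)**2 = 6786025/81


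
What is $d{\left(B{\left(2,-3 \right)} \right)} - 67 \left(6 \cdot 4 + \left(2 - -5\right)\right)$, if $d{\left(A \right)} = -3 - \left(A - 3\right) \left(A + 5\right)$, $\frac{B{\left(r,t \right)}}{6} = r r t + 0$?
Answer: $-7105$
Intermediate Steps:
$B{\left(r,t \right)} = 6 t r^{2}$ ($B{\left(r,t \right)} = 6 \left(r r t + 0\right) = 6 \left(r^{2} t + 0\right) = 6 \left(t r^{2} + 0\right) = 6 t r^{2}$)
$d{\left(A \right)} = -3 - \left(-3 + A\right) \left(5 + A\right)$
$d{\left(B{\left(2,-3 \right)} \right)} - 67 \left(6 \cdot 4 + \left(2 - -5\right)\right) = \left(12 - \left(6 \left(-3\right) 2^{2}\right)^{2} - 2 \cdot 6 \left(-3\right) 2^{2}\right) - 67 \left(6 \cdot 4 + \left(2 - -5\right)\right) = \left(12 - \left(6 \left(-3\right) 4\right)^{2} - 2 \cdot 6 \left(-3\right) 4\right) - 67 \left(24 + \left(2 + 5\right)\right) = \left(12 - \left(-72\right)^{2} - -144\right) - 67 \left(24 + 7\right) = \left(12 - 5184 + 144\right) - 2077 = -5028 - 2077 = -7105$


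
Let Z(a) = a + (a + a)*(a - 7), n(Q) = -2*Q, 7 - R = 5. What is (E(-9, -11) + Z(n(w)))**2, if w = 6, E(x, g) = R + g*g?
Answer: 321489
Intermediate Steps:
R = 2 (R = 7 - 1*5 = 7 - 5 = 2)
E(x, g) = 2 + g**2 (E(x, g) = 2 + g*g = 2 + g**2)
Z(a) = a + 2*a*(-7 + a) (Z(a) = a + (2*a)*(-7 + a) = a + 2*a*(-7 + a))
(E(-9, -11) + Z(n(w)))**2 = ((2 + (-11)**2) + (-2*6)*(-13 + 2*(-2*6)))**2 = ((2 + 121) - 12*(-13 + 2*(-12)))**2 = (123 - 12*(-13 - 24))**2 = (123 - 12*(-37))**2 = (123 + 444)**2 = 567**2 = 321489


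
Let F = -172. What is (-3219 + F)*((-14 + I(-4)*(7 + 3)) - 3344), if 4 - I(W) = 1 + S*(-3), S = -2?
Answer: 11488708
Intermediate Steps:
I(W) = -3 (I(W) = 4 - (1 - 2*(-3)) = 4 - (1 + 6) = 4 - 1*7 = 4 - 7 = -3)
(-3219 + F)*((-14 + I(-4)*(7 + 3)) - 3344) = (-3219 - 172)*((-14 - 3*(7 + 3)) - 3344) = -3391*((-14 - 3*10) - 3344) = -3391*((-14 - 30) - 3344) = -3391*(-44 - 3344) = -3391*(-3388) = 11488708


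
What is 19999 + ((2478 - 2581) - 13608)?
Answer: 6288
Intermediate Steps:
19999 + ((2478 - 2581) - 13608) = 19999 + (-103 - 13608) = 19999 - 13711 = 6288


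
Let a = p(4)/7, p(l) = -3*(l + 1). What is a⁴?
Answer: 50625/2401 ≈ 21.085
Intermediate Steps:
p(l) = -3 - 3*l (p(l) = -3*(1 + l) = -3 - 3*l)
a = -15/7 (a = (-3 - 3*4)/7 = (-3 - 12)*(⅐) = -15*⅐ = -15/7 ≈ -2.1429)
a⁴ = (-15/7)⁴ = 50625/2401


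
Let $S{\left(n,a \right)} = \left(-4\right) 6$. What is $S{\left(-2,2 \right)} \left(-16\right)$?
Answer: $384$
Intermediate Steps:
$S{\left(n,a \right)} = -24$
$S{\left(-2,2 \right)} \left(-16\right) = \left(-24\right) \left(-16\right) = 384$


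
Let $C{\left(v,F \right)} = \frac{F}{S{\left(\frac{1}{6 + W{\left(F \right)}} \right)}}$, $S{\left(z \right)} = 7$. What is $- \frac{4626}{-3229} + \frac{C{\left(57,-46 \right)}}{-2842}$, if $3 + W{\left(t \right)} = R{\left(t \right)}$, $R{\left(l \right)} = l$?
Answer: $\frac{46089089}{32118863} \approx 1.435$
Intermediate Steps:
$W{\left(t \right)} = -3 + t$
$C{\left(v,F \right)} = \frac{F}{7}$
$- \frac{4626}{-3229} + \frac{C{\left(57,-46 \right)}}{-2842} = - \frac{4626}{-3229} + \frac{\frac{1}{7} \left(-46\right)}{-2842} = \left(-4626\right) \left(- \frac{1}{3229}\right) - - \frac{23}{9947} = \frac{4626}{3229} + \frac{23}{9947} = \frac{46089089}{32118863}$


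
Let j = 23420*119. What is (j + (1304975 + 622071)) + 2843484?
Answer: 7557510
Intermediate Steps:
j = 2786980
(j + (1304975 + 622071)) + 2843484 = (2786980 + (1304975 + 622071)) + 2843484 = (2786980 + 1927046) + 2843484 = 4714026 + 2843484 = 7557510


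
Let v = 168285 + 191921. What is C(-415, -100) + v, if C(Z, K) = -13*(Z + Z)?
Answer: 370996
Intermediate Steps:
C(Z, K) = -26*Z
v = 360206
C(-415, -100) + v = -26*(-415) + 360206 = 10790 + 360206 = 370996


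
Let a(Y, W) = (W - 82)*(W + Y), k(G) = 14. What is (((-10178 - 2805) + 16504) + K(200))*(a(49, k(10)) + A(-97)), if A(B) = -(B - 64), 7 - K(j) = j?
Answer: -13721344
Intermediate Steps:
K(j) = 7 - j
A(B) = 64 - B (A(B) = -(-64 + B) = 64 - B)
a(Y, W) = (-82 + W)*(W + Y)
(((-10178 - 2805) + 16504) + K(200))*(a(49, k(10)) + A(-97)) = (((-10178 - 2805) + 16504) + (7 - 1*200))*((14**2 - 82*14 - 82*49 + 14*49) + (64 - 1*(-97))) = ((-12983 + 16504) + (7 - 200))*((196 - 1148 - 4018 + 686) + (64 + 97)) = (3521 - 193)*(-4284 + 161) = 3328*(-4123) = -13721344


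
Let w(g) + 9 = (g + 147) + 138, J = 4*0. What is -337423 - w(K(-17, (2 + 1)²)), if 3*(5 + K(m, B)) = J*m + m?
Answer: -1013065/3 ≈ -3.3769e+5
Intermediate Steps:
J = 0
K(m, B) = -5 + m/3 (K(m, B) = -5 + (0*m + m)/3 = -5 + (0 + m)/3 = -5 + m/3)
w(g) = 276 + g (w(g) = -9 + ((g + 147) + 138) = -9 + ((147 + g) + 138) = -9 + (285 + g) = 276 + g)
-337423 - w(K(-17, (2 + 1)²)) = -337423 - (276 + (-5 + (⅓)*(-17))) = -337423 - (276 + (-5 - 17/3)) = -337423 - (276 - 32/3) = -337423 - 1*796/3 = -337423 - 796/3 = -1013065/3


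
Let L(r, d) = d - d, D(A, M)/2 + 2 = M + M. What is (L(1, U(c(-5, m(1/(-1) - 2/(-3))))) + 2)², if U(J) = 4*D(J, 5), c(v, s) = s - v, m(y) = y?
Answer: 4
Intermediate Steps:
D(A, M) = -4 + 4*M (D(A, M) = -4 + 2*(M + M) = -4 + 2*(2*M) = -4 + 4*M)
U(J) = 64 (U(J) = 4*(-4 + 4*5) = 4*(-4 + 20) = 4*16 = 64)
L(r, d) = 0
(L(1, U(c(-5, m(1/(-1) - 2/(-3))))) + 2)² = (0 + 2)² = 2² = 4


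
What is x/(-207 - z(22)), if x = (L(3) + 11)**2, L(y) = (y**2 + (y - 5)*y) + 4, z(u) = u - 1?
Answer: -27/19 ≈ -1.4211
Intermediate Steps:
z(u) = -1 + u
L(y) = 4 + y**2 + y*(-5 + y) (L(y) = (y**2 + (-5 + y)*y) + 4 = (y**2 + y*(-5 + y)) + 4 = 4 + y**2 + y*(-5 + y))
x = 324 (x = ((4 - 5*3 + 2*3**2) + 11)**2 = ((4 - 15 + 2*9) + 11)**2 = ((4 - 15 + 18) + 11)**2 = (7 + 11)**2 = 18**2 = 324)
x/(-207 - z(22)) = 324/(-207 - (-1 + 22)) = 324/(-207 - 1*21) = 324/(-207 - 21) = 324/(-228) = 324*(-1/228) = -27/19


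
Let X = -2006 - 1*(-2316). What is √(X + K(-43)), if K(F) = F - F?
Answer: √310 ≈ 17.607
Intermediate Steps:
X = 310 (X = -2006 + 2316 = 310)
K(F) = 0
√(X + K(-43)) = √(310 + 0) = √310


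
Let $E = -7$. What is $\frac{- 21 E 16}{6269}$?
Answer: $\frac{2352}{6269} \approx 0.37518$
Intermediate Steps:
$\frac{- 21 E 16}{6269} = \frac{\left(-21\right) \left(-7\right) 16}{6269} = 147 \cdot 16 \cdot \frac{1}{6269} = 2352 \cdot \frac{1}{6269} = \frac{2352}{6269}$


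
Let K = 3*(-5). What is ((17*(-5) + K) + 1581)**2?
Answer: 2193361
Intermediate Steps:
K = -15
((17*(-5) + K) + 1581)**2 = ((17*(-5) - 15) + 1581)**2 = ((-85 - 15) + 1581)**2 = (-100 + 1581)**2 = 1481**2 = 2193361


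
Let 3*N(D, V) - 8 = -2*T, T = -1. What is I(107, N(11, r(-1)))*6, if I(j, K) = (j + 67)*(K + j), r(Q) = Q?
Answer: 115188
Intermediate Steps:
N(D, V) = 10/3 (N(D, V) = 8/3 + (-2*(-1))/3 = 8/3 + (⅓)*2 = 8/3 + ⅔ = 10/3)
I(j, K) = (67 + j)*(K + j)
I(107, N(11, r(-1)))*6 = (107² + 67*(10/3) + 67*107 + (10/3)*107)*6 = (11449 + 670/3 + 7169 + 1070/3)*6 = 19198*6 = 115188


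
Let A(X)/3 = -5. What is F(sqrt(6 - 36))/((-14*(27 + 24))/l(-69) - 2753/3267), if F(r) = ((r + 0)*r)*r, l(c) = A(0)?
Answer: -490050*I*sqrt(30)/763781 ≈ -3.5142*I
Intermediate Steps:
A(X) = -15 (A(X) = 3*(-5) = -15)
l(c) = -15
F(r) = r**3 (F(r) = (r*r)*r = r**2*r = r**3)
F(sqrt(6 - 36))/((-14*(27 + 24))/l(-69) - 2753/3267) = (sqrt(6 - 36))**3/(-14*(27 + 24)/(-15) - 2753/3267) = (sqrt(-30))**3/(-14*51*(-1/15) - 2753*1/3267) = (I*sqrt(30))**3/(-714*(-1/15) - 2753/3267) = (-30*I*sqrt(30))/(238/5 - 2753/3267) = (-30*I*sqrt(30))/(763781/16335) = -30*I*sqrt(30)*(16335/763781) = -490050*I*sqrt(30)/763781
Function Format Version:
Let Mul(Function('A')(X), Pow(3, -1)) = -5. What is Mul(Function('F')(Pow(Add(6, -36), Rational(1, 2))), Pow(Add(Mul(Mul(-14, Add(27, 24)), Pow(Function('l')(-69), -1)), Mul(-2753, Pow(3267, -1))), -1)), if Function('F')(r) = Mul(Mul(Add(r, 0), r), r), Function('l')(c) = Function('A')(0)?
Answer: Mul(Rational(-490050, 763781), I, Pow(30, Rational(1, 2))) ≈ Mul(-3.5142, I)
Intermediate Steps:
Function('A')(X) = -15 (Function('A')(X) = Mul(3, -5) = -15)
Function('l')(c) = -15
Function('F')(r) = Pow(r, 3) (Function('F')(r) = Mul(Mul(r, r), r) = Mul(Pow(r, 2), r) = Pow(r, 3))
Mul(Function('F')(Pow(Add(6, -36), Rational(1, 2))), Pow(Add(Mul(Mul(-14, Add(27, 24)), Pow(Function('l')(-69), -1)), Mul(-2753, Pow(3267, -1))), -1)) = Mul(Pow(Pow(Add(6, -36), Rational(1, 2)), 3), Pow(Add(Mul(Mul(-14, Add(27, 24)), Pow(-15, -1)), Mul(-2753, Pow(3267, -1))), -1)) = Mul(Pow(Pow(-30, Rational(1, 2)), 3), Pow(Add(Mul(Mul(-14, 51), Rational(-1, 15)), Mul(-2753, Rational(1, 3267))), -1)) = Mul(Pow(Mul(I, Pow(30, Rational(1, 2))), 3), Pow(Add(Mul(-714, Rational(-1, 15)), Rational(-2753, 3267)), -1)) = Mul(Mul(-30, I, Pow(30, Rational(1, 2))), Pow(Add(Rational(238, 5), Rational(-2753, 3267)), -1)) = Mul(Mul(-30, I, Pow(30, Rational(1, 2))), Pow(Rational(763781, 16335), -1)) = Mul(Mul(-30, I, Pow(30, Rational(1, 2))), Rational(16335, 763781)) = Mul(Rational(-490050, 763781), I, Pow(30, Rational(1, 2)))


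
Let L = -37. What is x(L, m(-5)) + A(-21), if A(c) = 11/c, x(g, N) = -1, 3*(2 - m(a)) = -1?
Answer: -32/21 ≈ -1.5238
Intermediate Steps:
m(a) = 7/3 (m(a) = 2 - 1/3*(-1) = 2 + 1/3 = 7/3)
x(L, m(-5)) + A(-21) = -1 + 11/(-21) = -1 + 11*(-1/21) = -1 - 11/21 = -32/21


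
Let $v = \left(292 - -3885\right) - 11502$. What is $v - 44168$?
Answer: $-51493$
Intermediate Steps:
$v = -7325$ ($v = \left(292 + 3885\right) - 11502 = 4177 - 11502 = -7325$)
$v - 44168 = -7325 - 44168 = -51493$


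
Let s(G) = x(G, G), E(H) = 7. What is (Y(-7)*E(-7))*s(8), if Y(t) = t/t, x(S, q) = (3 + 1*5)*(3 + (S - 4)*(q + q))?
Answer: 3752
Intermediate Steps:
x(S, q) = 24 + 16*q*(-4 + S) (x(S, q) = (3 + 5)*(3 + (-4 + S)*(2*q)) = 8*(3 + 2*q*(-4 + S)) = 24 + 16*q*(-4 + S))
s(G) = 24 - 64*G + 16*G² (s(G) = 24 - 64*G + 16*G*G = 24 - 64*G + 16*G²)
Y(t) = 1
(Y(-7)*E(-7))*s(8) = (1*7)*(24 - 64*8 + 16*8²) = 7*(24 - 512 + 16*64) = 7*(24 - 512 + 1024) = 7*536 = 3752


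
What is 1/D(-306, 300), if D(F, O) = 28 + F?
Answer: -1/278 ≈ -0.0035971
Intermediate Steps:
1/D(-306, 300) = 1/(28 - 306) = 1/(-278) = -1/278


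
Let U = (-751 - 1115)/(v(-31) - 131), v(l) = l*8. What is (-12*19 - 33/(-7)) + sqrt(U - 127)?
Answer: -1563/7 + I*sqrt(17535193)/379 ≈ -223.29 + 11.049*I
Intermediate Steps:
v(l) = 8*l
U = 1866/379 (U = (-751 - 1115)/(8*(-31) - 131) = -1866/(-248 - 131) = -1866/(-379) = -1866*(-1/379) = 1866/379 ≈ 4.9235)
(-12*19 - 33/(-7)) + sqrt(U - 127) = (-12*19 - 33/(-7)) + sqrt(1866/379 - 127) = (-228 - 33*(-1/7)) + sqrt(-46267/379) = (-228 + 33/7) + I*sqrt(17535193)/379 = -1563/7 + I*sqrt(17535193)/379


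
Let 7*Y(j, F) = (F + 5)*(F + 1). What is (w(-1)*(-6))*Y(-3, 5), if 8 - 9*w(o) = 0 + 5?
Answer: -120/7 ≈ -17.143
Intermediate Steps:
Y(j, F) = (1 + F)*(5 + F)/7 (Y(j, F) = ((F + 5)*(F + 1))/7 = ((5 + F)*(1 + F))/7 = ((1 + F)*(5 + F))/7 = (1 + F)*(5 + F)/7)
w(o) = ⅓ (w(o) = 8/9 - (0 + 5)/9 = 8/9 - ⅑*5 = 8/9 - 5/9 = ⅓)
(w(-1)*(-6))*Y(-3, 5) = ((⅓)*(-6))*(5/7 + (⅐)*5² + (6/7)*5) = -2*(5/7 + (⅐)*25 + 30/7) = -2*(5/7 + 25/7 + 30/7) = -2*60/7 = -120/7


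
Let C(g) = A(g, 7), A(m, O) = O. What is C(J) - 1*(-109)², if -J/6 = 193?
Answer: -11874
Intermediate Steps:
J = -1158 (J = -6*193 = -1158)
C(g) = 7
C(J) - 1*(-109)² = 7 - 1*(-109)² = 7 - 1*11881 = 7 - 11881 = -11874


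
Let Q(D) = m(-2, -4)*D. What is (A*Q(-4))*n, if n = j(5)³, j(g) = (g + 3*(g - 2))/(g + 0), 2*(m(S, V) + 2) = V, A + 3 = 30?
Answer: 1185408/125 ≈ 9483.3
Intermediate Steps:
A = 27 (A = -3 + 30 = 27)
m(S, V) = -2 + V/2
j(g) = (-6 + 4*g)/g (j(g) = (g + 3*(-2 + g))/g = (g + (-6 + 3*g))/g = (-6 + 4*g)/g)
Q(D) = -4*D (Q(D) = (-2 + (½)*(-4))*D = (-2 - 2)*D = -4*D)
n = 2744/125 (n = (4 - 6/5)³ = (14/5)³ = 2744/125 ≈ 21.952)
(A*Q(-4))*n = (27*(-4*(-4)))*(2744/125) = (27*16)*(2744/125) = 432*(2744/125) = 1185408/125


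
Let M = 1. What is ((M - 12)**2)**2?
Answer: 14641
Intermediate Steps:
((M - 12)**2)**2 = ((1 - 12)**2)**2 = ((-11)**2)**2 = 121**2 = 14641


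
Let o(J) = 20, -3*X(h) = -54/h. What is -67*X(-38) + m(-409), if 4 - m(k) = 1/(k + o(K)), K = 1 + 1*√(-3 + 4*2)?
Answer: 264150/7391 ≈ 35.739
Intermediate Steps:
K = 1 + √5 (K = 1 + 1*√(-3 + 8) = 1 + 1*√5 = 1 + √5 ≈ 3.2361)
X(h) = 18/h (X(h) = -(-18)/h = 18/h)
m(k) = 4 - 1/(20 + k) (m(k) = 4 - 1/(k + 20) = 4 - 1/(20 + k))
-67*X(-38) + m(-409) = -1206/(-38) + (79 + 4*(-409))/(20 - 409) = -1206*(-1)/38 + (79 - 1636)/(-389) = -67*(-9/19) - 1/389*(-1557) = 603/19 + 1557/389 = 264150/7391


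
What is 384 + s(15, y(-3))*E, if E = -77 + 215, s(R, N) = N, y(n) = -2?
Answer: 108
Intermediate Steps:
E = 138
384 + s(15, y(-3))*E = 384 - 2*138 = 384 - 276 = 108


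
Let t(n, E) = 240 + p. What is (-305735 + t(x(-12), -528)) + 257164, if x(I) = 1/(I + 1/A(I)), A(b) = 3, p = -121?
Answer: -48452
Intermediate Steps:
x(I) = 1/(⅓ + I) (x(I) = 1/(I + 1/3) = 1/(I + ⅓) = 1/(⅓ + I))
t(n, E) = 119 (t(n, E) = 240 - 121 = 119)
(-305735 + t(x(-12), -528)) + 257164 = (-305735 + 119) + 257164 = -305616 + 257164 = -48452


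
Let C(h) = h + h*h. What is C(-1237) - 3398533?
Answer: -1869601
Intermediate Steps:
C(h) = h + h²
C(-1237) - 3398533 = -1237*(1 - 1237) - 3398533 = -1237*(-1236) - 3398533 = 1528932 - 3398533 = -1869601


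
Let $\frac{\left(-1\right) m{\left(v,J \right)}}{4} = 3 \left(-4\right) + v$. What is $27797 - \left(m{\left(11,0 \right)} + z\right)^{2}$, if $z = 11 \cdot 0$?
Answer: $27781$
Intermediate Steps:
$m{\left(v,J \right)} = 48 - 4 v$ ($m{\left(v,J \right)} = - 4 \left(3 \left(-4\right) + v\right) = - 4 \left(-12 + v\right) = 48 - 4 v$)
$z = 0$
$27797 - \left(m{\left(11,0 \right)} + z\right)^{2} = 27797 - \left(\left(48 - 44\right) + 0\right)^{2} = 27797 - \left(4 + 0\right)^{2} = 27797 - 4^{2} = 27797 - 16 = 27781$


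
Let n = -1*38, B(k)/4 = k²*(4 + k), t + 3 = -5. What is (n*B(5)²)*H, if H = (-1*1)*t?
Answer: -246240000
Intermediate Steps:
t = -8 (t = -3 - 5 = -8)
B(k) = 4*k²*(4 + k) (B(k) = 4*(k²*(4 + k)) = 4*k²*(4 + k))
n = -38
H = 8 (H = -1*1*(-8) = -1*(-8) = 8)
(n*B(5)²)*H = -38*10000*(4 + 5)²*8 = -38*(4*25*9)²*8 = -38*900²*8 = -38*810000*8 = -30780000*8 = -246240000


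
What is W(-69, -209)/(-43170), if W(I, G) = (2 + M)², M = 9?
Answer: -121/43170 ≈ -0.0028029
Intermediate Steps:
W(I, G) = 121 (W(I, G) = (2 + 9)² = 11² = 121)
W(-69, -209)/(-43170) = 121/(-43170) = 121*(-1/43170) = -121/43170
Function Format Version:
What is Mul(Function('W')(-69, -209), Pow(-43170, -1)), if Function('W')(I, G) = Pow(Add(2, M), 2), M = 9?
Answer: Rational(-121, 43170) ≈ -0.0028029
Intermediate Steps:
Function('W')(I, G) = 121 (Function('W')(I, G) = Pow(Add(2, 9), 2) = Pow(11, 2) = 121)
Mul(Function('W')(-69, -209), Pow(-43170, -1)) = Mul(121, Pow(-43170, -1)) = Mul(121, Rational(-1, 43170)) = Rational(-121, 43170)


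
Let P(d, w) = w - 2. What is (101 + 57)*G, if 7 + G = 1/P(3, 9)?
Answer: -7584/7 ≈ -1083.4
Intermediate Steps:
P(d, w) = -2 + w
G = -48/7 (G = -7 + 1/(-2 + 9) = -7 + 1/7 = -7 + ⅐ = -48/7 ≈ -6.8571)
(101 + 57)*G = (101 + 57)*(-48/7) = 158*(-48/7) = -7584/7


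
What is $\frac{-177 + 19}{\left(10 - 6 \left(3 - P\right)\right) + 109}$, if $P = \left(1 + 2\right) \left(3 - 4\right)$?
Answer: $- \frac{158}{83} \approx -1.9036$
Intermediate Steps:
$P = -3$ ($P = 3 \left(-1\right) = -3$)
$\frac{-177 + 19}{\left(10 - 6 \left(3 - P\right)\right) + 109} = \frac{-177 + 19}{\left(10 - 6 \left(3 - -3\right)\right) + 109} = - \frac{158}{\left(10 - 6 \left(3 + 3\right)\right) + 109} = - \frac{158}{\left(10 - 36\right) + 109} = - \frac{158}{-26 + 109} = - \frac{158}{83}$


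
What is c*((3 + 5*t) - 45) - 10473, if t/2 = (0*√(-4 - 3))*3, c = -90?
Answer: -6693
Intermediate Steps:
t = 0 (t = 2*((0*√(-4 - 3))*3) = 2*((0*√(-7))*3) = 2*((0*(I*√7))*3) = 2*(0*3) = 2*0 = 0)
c*((3 + 5*t) - 45) - 10473 = -90*((3 + 5*0) - 45) - 10473 = -90*((3 + 0) - 45) - 10473 = -90*(3 - 45) - 10473 = -90*(-42) - 10473 = 3780 - 10473 = -6693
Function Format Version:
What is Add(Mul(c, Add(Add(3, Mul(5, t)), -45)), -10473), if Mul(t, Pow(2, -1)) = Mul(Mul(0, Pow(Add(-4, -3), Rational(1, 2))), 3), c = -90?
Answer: -6693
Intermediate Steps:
t = 0 (t = Mul(2, Mul(Mul(0, Pow(Add(-4, -3), Rational(1, 2))), 3)) = Mul(2, Mul(Mul(0, Pow(-7, Rational(1, 2))), 3)) = Mul(2, Mul(Mul(0, Mul(I, Pow(7, Rational(1, 2)))), 3)) = Mul(2, Mul(0, 3)) = Mul(2, 0) = 0)
Add(Mul(c, Add(Add(3, Mul(5, t)), -45)), -10473) = Add(Mul(-90, Add(Add(3, Mul(5, 0)), -45)), -10473) = Add(Mul(-90, Add(Add(3, 0), -45)), -10473) = Add(Mul(-90, Add(3, -45)), -10473) = Add(Mul(-90, -42), -10473) = Add(3780, -10473) = -6693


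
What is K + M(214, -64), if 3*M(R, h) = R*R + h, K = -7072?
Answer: 8172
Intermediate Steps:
M(R, h) = h/3 + R**2/3 (M(R, h) = (R*R + h)/3 = (R**2 + h)/3 = (h + R**2)/3 = h/3 + R**2/3)
K + M(214, -64) = -7072 + ((1/3)*(-64) + (1/3)*214**2) = -7072 + (-64/3 + (1/3)*45796) = -7072 + (-64/3 + 45796/3) = -7072 + 15244 = 8172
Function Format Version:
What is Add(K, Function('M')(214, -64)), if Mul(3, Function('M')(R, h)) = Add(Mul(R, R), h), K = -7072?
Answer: 8172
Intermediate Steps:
Function('M')(R, h) = Add(Mul(Rational(1, 3), h), Mul(Rational(1, 3), Pow(R, 2))) (Function('M')(R, h) = Mul(Rational(1, 3), Add(Mul(R, R), h)) = Mul(Rational(1, 3), Add(Pow(R, 2), h)) = Mul(Rational(1, 3), Add(h, Pow(R, 2))) = Add(Mul(Rational(1, 3), h), Mul(Rational(1, 3), Pow(R, 2))))
Add(K, Function('M')(214, -64)) = Add(-7072, Add(Mul(Rational(1, 3), -64), Mul(Rational(1, 3), Pow(214, 2)))) = Add(-7072, Add(Rational(-64, 3), Mul(Rational(1, 3), 45796))) = Add(-7072, Add(Rational(-64, 3), Rational(45796, 3))) = Add(-7072, 15244) = 8172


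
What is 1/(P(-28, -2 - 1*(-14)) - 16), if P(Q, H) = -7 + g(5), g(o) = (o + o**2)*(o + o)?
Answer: 1/277 ≈ 0.0036101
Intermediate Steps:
g(o) = 2*o*(o + o**2) (g(o) = (o + o**2)*(2*o) = 2*o*(o + o**2))
P(Q, H) = 293 (P(Q, H) = -7 + 2*5**2*(1 + 5) = -7 + 2*25*6 = -7 + 300 = 293)
1/(P(-28, -2 - 1*(-14)) - 16) = 1/(293 - 16) = 1/277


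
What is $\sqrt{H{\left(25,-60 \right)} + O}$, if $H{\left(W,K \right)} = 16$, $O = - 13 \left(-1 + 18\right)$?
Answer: $i \sqrt{205} \approx 14.318 i$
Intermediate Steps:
$O = -221$ ($O = \left(-13\right) 17 = -221$)
$\sqrt{H{\left(25,-60 \right)} + O} = \sqrt{16 - 221} = \sqrt{-205} = i \sqrt{205}$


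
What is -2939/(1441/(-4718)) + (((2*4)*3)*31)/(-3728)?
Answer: 6461516119/671506 ≈ 9622.4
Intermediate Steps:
-2939/(1441/(-4718)) + (((2*4)*3)*31)/(-3728) = -2939/(1441*(-1/4718)) + ((8*3)*31)*(-1/3728) = -2939/(-1441/4718) + (24*31)*(-1/3728) = -2939*(-4718/1441) + 744*(-1/3728) = 13866202/1441 - 93/466 = 6461516119/671506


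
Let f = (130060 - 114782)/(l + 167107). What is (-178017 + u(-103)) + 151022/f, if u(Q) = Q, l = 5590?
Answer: 11679864487/7639 ≈ 1.5290e+6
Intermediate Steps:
f = 15278/172697 (f = (130060 - 114782)/(5590 + 167107) = 15278/172697 ≈ 0.088467)
(-178017 + u(-103)) + 151022/f = (-178017 - 103) + 151022/(15278/172697) = -178120 + 151022*(172697/15278) = -178120 + 13040523167/7639 = 11679864487/7639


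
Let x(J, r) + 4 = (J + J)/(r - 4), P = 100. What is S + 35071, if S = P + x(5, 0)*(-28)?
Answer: 35353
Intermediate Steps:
x(J, r) = -4 + 2*J/(-4 + r) (x(J, r) = -4 + (J + J)/(r - 4) = -4 + (2*J)/(-4 + r) = -4 + 2*J/(-4 + r))
S = 282 (S = 100 + (2*(8 + 5 - 2*0)/(-4 + 0))*(-28) = 100 + (2*(8 + 5 + 0)/(-4))*(-28) = 100 + (2*(-1/4)*13)*(-28) = 100 - 13/2*(-28) = 100 + 182 = 282)
S + 35071 = 282 + 35071 = 35353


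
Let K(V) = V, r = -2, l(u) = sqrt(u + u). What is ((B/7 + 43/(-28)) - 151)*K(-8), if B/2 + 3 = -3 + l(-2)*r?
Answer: 1234 + 64*I/7 ≈ 1234.0 + 9.1429*I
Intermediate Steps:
l(u) = sqrt(2)*sqrt(u) (l(u) = sqrt(2*u) = sqrt(2)*sqrt(u))
B = -12 - 8*I (B = -6 + 2*(-3 + (sqrt(2)*sqrt(-2))*(-2)) = -6 + 2*(-3 + (sqrt(2)*(I*sqrt(2)))*(-2)) = -6 + 2*(-3 + (2*I)*(-2)) = -6 + 2*(-3 - 4*I) = -6 + (-6 - 8*I) = -12 - 8*I ≈ -12.0 - 8.0*I)
((B/7 + 43/(-28)) - 151)*K(-8) = (((-12 - 8*I)/7 + 43/(-28)) - 151)*(-8) = (((-12 - 8*I)*(1/7) + 43*(-1/28)) - 151)*(-8) = (((-12/7 - 8*I/7) - 43/28) - 151)*(-8) = ((-13/4 - 8*I/7) - 151)*(-8) = (-617/4 - 8*I/7)*(-8) = 1234 + 64*I/7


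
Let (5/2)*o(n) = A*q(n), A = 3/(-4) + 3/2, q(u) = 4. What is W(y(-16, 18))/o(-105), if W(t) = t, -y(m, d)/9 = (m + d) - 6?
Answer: 30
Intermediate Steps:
y(m, d) = 54 - 9*d - 9*m (y(m, d) = -9*((m + d) - 6) = -9*((d + m) - 6) = -9*(-6 + d + m) = 54 - 9*d - 9*m)
A = ¾ (A = 3*(-¼) + 3*(½) = -¾ + 3/2 = ¾ ≈ 0.75000)
o(n) = 6/5 (o(n) = 2*((¾)*4)/5 = (⅖)*3 = 6/5)
W(y(-16, 18))/o(-105) = (54 - 9*18 - 9*(-16))/(6/5) = (54 - 162 + 144)*(⅚) = 36*(⅚) = 30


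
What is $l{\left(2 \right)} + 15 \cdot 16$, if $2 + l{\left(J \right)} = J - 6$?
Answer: $234$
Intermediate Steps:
$l{\left(J \right)} = -8 + J$ ($l{\left(J \right)} = -2 + \left(J - 6\right) = -2 + \left(-6 + J\right) = -8 + J$)
$l{\left(2 \right)} + 15 \cdot 16 = \left(-8 + 2\right) + 15 \cdot 16 = -6 + 240 = 234$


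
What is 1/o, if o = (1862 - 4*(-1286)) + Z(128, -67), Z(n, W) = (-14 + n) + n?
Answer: 1/7248 ≈ 0.00013797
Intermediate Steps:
Z(n, W) = -14 + 2*n
o = 7248 (o = (1862 - 4*(-1286)) + (-14 + 2*128) = (1862 + 5144) + (-14 + 256) = 7006 + 242 = 7248)
1/o = 1/7248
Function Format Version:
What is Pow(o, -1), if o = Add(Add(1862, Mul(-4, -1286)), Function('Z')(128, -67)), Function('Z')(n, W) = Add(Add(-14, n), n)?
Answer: Rational(1, 7248) ≈ 0.00013797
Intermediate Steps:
Function('Z')(n, W) = Add(-14, Mul(2, n))
o = 7248 (o = Add(Add(1862, Mul(-4, -1286)), Add(-14, Mul(2, 128))) = Add(Add(1862, 5144), Add(-14, 256)) = Add(7006, 242) = 7248)
Pow(o, -1) = Pow(7248, -1) = Rational(1, 7248)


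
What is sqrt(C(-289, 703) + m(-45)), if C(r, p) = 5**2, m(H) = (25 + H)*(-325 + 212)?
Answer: sqrt(2285) ≈ 47.802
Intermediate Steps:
m(H) = -2825 - 113*H (m(H) = (25 + H)*(-113) = -2825 - 113*H)
C(r, p) = 25
sqrt(C(-289, 703) + m(-45)) = sqrt(25 + (-2825 - 113*(-45))) = sqrt(25 + (-2825 + 5085)) = sqrt(25 + 2260) = sqrt(2285)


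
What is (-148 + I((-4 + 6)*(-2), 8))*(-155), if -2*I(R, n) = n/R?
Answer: 22785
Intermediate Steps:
I(R, n) = -n/(2*R)
(-148 + I((-4 + 6)*(-2), 8))*(-155) = (-148 - ½*8/(-4 + 6)*(-2))*(-155) = (-148 - ½*8/2*(-2))*(-155) = (-148 - ½*8/(-4))*(-155) = (-148 - ½*8*(-¼))*(-155) = (-148 + 1)*(-155) = -147*(-155) = 22785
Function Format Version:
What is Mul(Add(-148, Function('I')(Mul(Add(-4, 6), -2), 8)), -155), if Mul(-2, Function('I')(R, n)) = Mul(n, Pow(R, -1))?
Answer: 22785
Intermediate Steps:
Function('I')(R, n) = Mul(Rational(-1, 2), n, Pow(R, -1)) (Function('I')(R, n) = Mul(Rational(-1, 2), Mul(n, Pow(R, -1))) = Mul(Rational(-1, 2), n, Pow(R, -1)))
Mul(Add(-148, Function('I')(Mul(Add(-4, 6), -2), 8)), -155) = Mul(Add(-148, Mul(Rational(-1, 2), 8, Pow(Mul(Add(-4, 6), -2), -1))), -155) = Mul(Add(-148, Mul(Rational(-1, 2), 8, Pow(Mul(2, -2), -1))), -155) = Mul(Add(-148, Mul(Rational(-1, 2), 8, Pow(-4, -1))), -155) = Mul(Add(-148, Mul(Rational(-1, 2), 8, Rational(-1, 4))), -155) = Mul(Add(-148, 1), -155) = Mul(-147, -155) = 22785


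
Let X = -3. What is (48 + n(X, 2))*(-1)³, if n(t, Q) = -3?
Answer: -45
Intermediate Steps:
(48 + n(X, 2))*(-1)³ = (48 - 3)*(-1)³ = 45*(-1) = -45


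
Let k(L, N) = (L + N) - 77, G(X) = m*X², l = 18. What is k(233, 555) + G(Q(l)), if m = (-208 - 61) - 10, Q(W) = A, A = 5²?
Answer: -173664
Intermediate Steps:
A = 25
Q(W) = 25
m = -279 (m = -269 - 10 = -279)
G(X) = -279*X²
k(L, N) = -77 + L + N
k(233, 555) + G(Q(l)) = (-77 + 233 + 555) - 279*25² = 711 - 279*625 = 711 - 174375 = -173664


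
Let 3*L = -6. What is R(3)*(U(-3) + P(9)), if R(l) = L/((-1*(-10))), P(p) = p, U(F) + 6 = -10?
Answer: 7/5 ≈ 1.4000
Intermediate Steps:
L = -2 (L = (1/3)*(-6) = -2)
U(F) = -16 (U(F) = -6 - 10 = -16)
R(l) = -1/5 (R(l) = -2/((-1*(-10))) = -2/10 = -2*1/10 = -1/5)
R(3)*(U(-3) + P(9)) = -(-16 + 9)/5 = -1/5*(-7) = 7/5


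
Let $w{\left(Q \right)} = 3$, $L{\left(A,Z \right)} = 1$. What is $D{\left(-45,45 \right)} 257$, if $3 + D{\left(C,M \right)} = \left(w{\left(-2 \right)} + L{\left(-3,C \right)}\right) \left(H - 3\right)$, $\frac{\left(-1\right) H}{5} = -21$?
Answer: $104085$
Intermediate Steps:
$H = 105$ ($H = \left(-5\right) \left(-21\right) = 105$)
$D{\left(C,M \right)} = 405$ ($D{\left(C,M \right)} = -3 + \left(3 + 1\right) \left(105 - 3\right) = -3 + 4 \cdot 102 = -3 + 408 = 405$)
$D{\left(-45,45 \right)} 257 = 405 \cdot 257 = 104085$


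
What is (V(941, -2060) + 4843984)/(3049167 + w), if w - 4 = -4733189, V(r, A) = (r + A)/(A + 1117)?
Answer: -123456163/42919702 ≈ -2.8764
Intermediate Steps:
V(r, A) = (A + r)/(1117 + A)
w = -4733185 (w = 4 - 4733189 = -4733185)
(V(941, -2060) + 4843984)/(3049167 + w) = ((-2060 + 941)/(1117 - 2060) + 4843984)/(3049167 - 4733185) = (-1119/(-943) + 4843984)/(-1684018) = (-1/943*(-1119) + 4843984)*(-1/1684018) = (1119/943 + 4843984)*(-1/1684018) = (4567878031/943)*(-1/1684018) = -123456163/42919702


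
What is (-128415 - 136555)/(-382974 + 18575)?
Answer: 264970/364399 ≈ 0.72714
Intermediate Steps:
(-128415 - 136555)/(-382974 + 18575) = -264970/(-364399) = -264970*(-1/364399) = 264970/364399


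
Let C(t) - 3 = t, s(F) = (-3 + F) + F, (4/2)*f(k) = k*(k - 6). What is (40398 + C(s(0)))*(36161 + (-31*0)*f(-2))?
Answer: 1460832078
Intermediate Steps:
f(k) = k*(-6 + k)/2 (f(k) = (k*(k - 6))/2 = (k*(-6 + k))/2 = k*(-6 + k)/2)
s(F) = -3 + 2*F
C(t) = 3 + t
(40398 + C(s(0)))*(36161 + (-31*0)*f(-2)) = (40398 + (3 + (-3 + 2*0)))*(36161 + (-31*0)*((½)*(-2)*(-6 - 2))) = (40398 + (3 + (-3 + 0)))*(36161 + 0*((½)*(-2)*(-8))) = (40398 + (3 - 3))*(36161 + 0*8) = (40398 + 0)*(36161 + 0) = 40398*36161 = 1460832078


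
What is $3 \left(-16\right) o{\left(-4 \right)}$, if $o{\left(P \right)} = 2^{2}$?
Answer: $-192$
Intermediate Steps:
$o{\left(P \right)} = 4$
$3 \left(-16\right) o{\left(-4 \right)} = 3 \left(-16\right) 4 = \left(-48\right) 4 = -192$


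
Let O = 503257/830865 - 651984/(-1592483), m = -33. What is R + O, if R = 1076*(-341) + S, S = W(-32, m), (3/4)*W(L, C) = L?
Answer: -485535755461832849/1323138387795 ≈ -3.6696e+5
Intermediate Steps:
W(L, C) = 4*L/3
S = -128/3 (S = (4/3)*(-32) = -128/3 ≈ -42.667)
R = -1100876/3 (R = 1076*(-341) - 128/3 = -366916 - 128/3 = -1100876/3 ≈ -3.6696e+5)
O = 1343138903291/1323138387795 (O = 503257*(1/830865) - 651984*(-1/1592483) = 503257/830865 + 651984/1592483 = 1343138903291/1323138387795 ≈ 1.0151)
R + O = -1100876/3 + 1343138903291/1323138387795 = -485535755461832849/1323138387795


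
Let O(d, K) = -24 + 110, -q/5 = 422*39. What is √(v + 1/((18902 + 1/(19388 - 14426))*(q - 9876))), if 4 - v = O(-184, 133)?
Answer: I*√6808349924605754214885993/288146937545 ≈ 9.0554*I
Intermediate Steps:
q = -82290 (q = -2110*39 = -5*16458 = -82290)
O(d, K) = 86
v = -82 (v = 4 - 1*86 = 4 - 86 = -82)
√(v + 1/((18902 + 1/(19388 - 14426))*(q - 9876))) = √(-82 + 1/((18902 + 1/(19388 - 14426))*(-82290 - 9876))) = √(-82 + 1/((18902 + 1/4962)*(-92166))) = √(-82 + 1/((93791725/4962)*(-92166))) = √(-82 + 1/(-1440734687725/827)) = √(-82 - 827/1440734687725) = √(-118140244394277/1440734687725) = I*√6808349924605754214885993/288146937545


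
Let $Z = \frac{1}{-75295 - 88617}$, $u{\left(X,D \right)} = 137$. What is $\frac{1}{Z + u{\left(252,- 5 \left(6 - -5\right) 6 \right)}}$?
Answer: $\frac{163912}{22455943} \approx 0.0072993$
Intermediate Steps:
$Z = - \frac{1}{163912}$ ($Z = \frac{1}{-163912} = - \frac{1}{163912} \approx -6.1008 \cdot 10^{-6}$)
$\frac{1}{Z + u{\left(252,- 5 \left(6 - -5\right) 6 \right)}} = \frac{1}{- \frac{1}{163912} + 137} = \frac{1}{\frac{22455943}{163912}} = \frac{163912}{22455943}$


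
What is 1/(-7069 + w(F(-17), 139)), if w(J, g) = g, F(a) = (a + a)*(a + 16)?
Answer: -1/6930 ≈ -0.00014430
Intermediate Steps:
F(a) = 2*a*(16 + a) (F(a) = (2*a)*(16 + a) = 2*a*(16 + a))
1/(-7069 + w(F(-17), 139)) = 1/(-7069 + 139) = 1/(-6930) = -1/6930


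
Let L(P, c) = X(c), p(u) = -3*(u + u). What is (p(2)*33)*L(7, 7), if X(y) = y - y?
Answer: 0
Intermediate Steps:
p(u) = -6*u
X(y) = 0
L(P, c) = 0
(p(2)*33)*L(7, 7) = (-6*2*33)*0 = -12*33*0 = -396*0 = 0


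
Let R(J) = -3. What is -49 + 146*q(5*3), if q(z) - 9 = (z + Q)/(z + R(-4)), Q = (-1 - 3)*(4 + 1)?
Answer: 7225/6 ≈ 1204.2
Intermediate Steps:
Q = -20 (Q = -4*5 = -20)
q(z) = 9 + (-20 + z)/(-3 + z) (q(z) = 9 + (z - 20)/(z - 3) = 9 + (-20 + z)/(-3 + z))
-49 + 146*q(5*3) = -49 + 146*((-47 + 10*(5*3))/(-3 + 5*3)) = -49 + 146*((-47 + 10*15)/(-3 + 15)) = -49 + 146*((-47 + 150)/12) = -49 + 146*((1/12)*103) = -49 + 146*(103/12) = -49 + 7519/6 = 7225/6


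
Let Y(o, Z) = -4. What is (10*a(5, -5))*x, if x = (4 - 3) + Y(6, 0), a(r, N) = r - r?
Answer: 0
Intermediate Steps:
a(r, N) = 0
x = -3 (x = (4 - 3) - 4 = 1 - 4 = -3)
(10*a(5, -5))*x = (10*0)*(-3) = 0*(-3) = 0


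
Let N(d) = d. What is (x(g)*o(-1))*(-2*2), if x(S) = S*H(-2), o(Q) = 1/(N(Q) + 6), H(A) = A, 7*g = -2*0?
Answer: 0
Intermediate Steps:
g = 0 (g = (-2*0)/7 = (⅐)*0 = 0)
o(Q) = 1/(6 + Q) (o(Q) = 1/(Q + 6) = 1/(6 + Q))
x(S) = -2*S (x(S) = S*(-2) = -2*S)
(x(g)*o(-1))*(-2*2) = ((-2*0)/(6 - 1))*(-2*2) = (0/5)*(-4) = (0*(⅕))*(-4) = 0*(-4) = 0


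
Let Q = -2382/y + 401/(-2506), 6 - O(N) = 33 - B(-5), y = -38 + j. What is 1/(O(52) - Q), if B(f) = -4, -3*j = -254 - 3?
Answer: 358358/6856121 ≈ 0.052268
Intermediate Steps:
j = 257/3 (j = -(-254 - 3)/3 = -⅓*(-257) = 257/3 ≈ 85.667)
y = 143/3 (y = -38 + 257/3 = 143/3 ≈ 47.667)
O(N) = -31 (O(N) = 6 - (33 - 1*(-4)) = 6 - (33 + 4) = 6 - 1*37 = 6 - 37 = -31)
Q = -17965219/358358 (Q = -2382/143/3 + 401/(-2506) = -2382*3/143 + 401*(-1/2506) = -7146/143 - 401/2506 = -17965219/358358 ≈ -50.132)
1/(O(52) - Q) = 1/(-31 - 1*(-17965219/358358)) = 1/(-31 + 17965219/358358) = 1/(6856121/358358) = 358358/6856121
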